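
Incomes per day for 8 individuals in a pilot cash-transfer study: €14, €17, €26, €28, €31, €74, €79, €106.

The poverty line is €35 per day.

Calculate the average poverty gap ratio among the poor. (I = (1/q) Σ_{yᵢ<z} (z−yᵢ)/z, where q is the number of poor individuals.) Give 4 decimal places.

0.3371

Poor units: €14, €17, €26, €28, €31 (q = 5 of N = 8).
Shortfall ratios (z−y)/z: 0.6000, 0.5143, 0.2571, 0.2000, 0.1143; sum = 1.685714.
The income-gap ratio divides by q (the poor only): 1.685714 / 5 = 0.3371.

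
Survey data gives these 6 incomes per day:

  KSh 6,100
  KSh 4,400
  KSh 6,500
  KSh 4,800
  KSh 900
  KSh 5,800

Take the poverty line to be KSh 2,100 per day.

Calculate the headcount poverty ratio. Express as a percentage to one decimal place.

16.7%

1 of the 6 respondents have income below KSh 2,100.
H = 1/6 = 16.7%.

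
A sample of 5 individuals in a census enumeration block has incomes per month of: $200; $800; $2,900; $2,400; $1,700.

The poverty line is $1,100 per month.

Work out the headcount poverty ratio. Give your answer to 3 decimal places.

0.400

2 of the 5 individuals have income below $1,100.
H = 2/5 = 0.400.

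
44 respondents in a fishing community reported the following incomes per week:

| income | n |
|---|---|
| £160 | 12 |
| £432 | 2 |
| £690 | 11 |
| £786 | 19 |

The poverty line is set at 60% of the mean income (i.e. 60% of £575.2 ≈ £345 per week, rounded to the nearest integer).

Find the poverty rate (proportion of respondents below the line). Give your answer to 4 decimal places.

12 of the 44 respondents have income below £345.
H = 12/44 = 0.2727.

0.2727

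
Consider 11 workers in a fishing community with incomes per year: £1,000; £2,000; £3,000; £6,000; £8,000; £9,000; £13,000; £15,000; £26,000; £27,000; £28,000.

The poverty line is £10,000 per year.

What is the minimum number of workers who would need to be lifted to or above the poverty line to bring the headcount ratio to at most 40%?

2

Currently q = 6 of N = 11 are below the line (H = 0.545).
A headcount ratio of at most 40% allows at most ⌊0.40 × 11⌋ = 4 poor workers.
So at least 6 − 4 = 2 must be lifted.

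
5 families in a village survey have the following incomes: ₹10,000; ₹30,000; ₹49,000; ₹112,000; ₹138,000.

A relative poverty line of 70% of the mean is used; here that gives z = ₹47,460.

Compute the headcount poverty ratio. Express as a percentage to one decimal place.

2 of the 5 families have income below ₹47,460.
H = 2/5 = 40.0%.

40.0%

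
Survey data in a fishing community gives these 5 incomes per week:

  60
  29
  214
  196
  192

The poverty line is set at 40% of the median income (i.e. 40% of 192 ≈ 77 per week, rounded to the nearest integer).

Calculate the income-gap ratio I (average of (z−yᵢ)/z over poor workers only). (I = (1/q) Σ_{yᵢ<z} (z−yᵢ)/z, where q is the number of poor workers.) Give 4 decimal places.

0.4221

Below z: 29, 60 (q = 2 of N = 5).
Shortfall ratios (z−y)/z: 0.6234, 0.2208; sum = 0.844156.
I averages over the q = 2 poor units only: 0.844156 / 2 = 0.4221.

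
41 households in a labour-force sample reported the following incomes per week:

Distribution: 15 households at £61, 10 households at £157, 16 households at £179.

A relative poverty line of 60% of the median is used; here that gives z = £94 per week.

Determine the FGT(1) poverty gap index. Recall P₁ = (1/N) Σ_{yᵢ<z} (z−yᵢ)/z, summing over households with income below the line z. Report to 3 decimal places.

Incomes under z: 15×£61 (q = 15 of N = 41).
Shortfall ratios: (94−61)/94 = 0.3511 (×15).
Σ = 5.265957. Dividing by the full population N = 41 gives P₁ = 0.128.

0.128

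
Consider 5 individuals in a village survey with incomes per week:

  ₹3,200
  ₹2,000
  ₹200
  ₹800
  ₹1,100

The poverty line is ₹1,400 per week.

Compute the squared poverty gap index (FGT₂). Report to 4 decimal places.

0.1929

Below the line: ₹200, ₹800, ₹1,100 (q = 3 of N = 5).
Shortfall ratios: (1400−200)/1400 = 0.8571; (1400−800)/1400 = 0.4286; (1400−1100)/1400 = 0.2143.
Squared: 0.7347; 0.1837; 0.0459.
Sum = 0.964286; P₂ = 0.964286 / 5 = 0.1929.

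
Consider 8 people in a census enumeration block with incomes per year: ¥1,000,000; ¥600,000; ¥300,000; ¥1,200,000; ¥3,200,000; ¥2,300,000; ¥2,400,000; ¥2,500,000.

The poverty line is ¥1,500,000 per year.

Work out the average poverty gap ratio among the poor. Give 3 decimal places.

0.483

Poor units: ¥300,000, ¥600,000, ¥1,000,000, ¥1,200,000 (q = 4 of N = 8).
Relative gaps: 0.8000, 0.6000, 0.3333, 0.2000; sum = 1.933333.
I averages over the q = 4 poor units only: 1.933333 / 4 = 0.483.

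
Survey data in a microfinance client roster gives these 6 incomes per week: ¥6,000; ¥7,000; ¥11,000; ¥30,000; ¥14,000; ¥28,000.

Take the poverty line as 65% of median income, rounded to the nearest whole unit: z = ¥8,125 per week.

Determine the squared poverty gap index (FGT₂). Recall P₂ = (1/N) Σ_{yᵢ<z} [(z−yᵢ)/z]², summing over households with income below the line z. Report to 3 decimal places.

Poor units: ¥6,000, ¥7,000 (q = 2 of N = 6).
Shortfall ratios: (8125−6000)/8125 = 0.2615; (8125−7000)/8125 = 0.1385.
Squared: 0.0684; 0.0192.
Sum = 0.087574; P₂ = 0.087574 / 6 = 0.015.

0.015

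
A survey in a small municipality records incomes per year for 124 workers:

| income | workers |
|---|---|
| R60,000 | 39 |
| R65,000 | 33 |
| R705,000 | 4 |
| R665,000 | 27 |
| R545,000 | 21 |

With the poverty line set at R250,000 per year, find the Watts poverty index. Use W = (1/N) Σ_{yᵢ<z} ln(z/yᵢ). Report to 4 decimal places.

Below the line: 39×R60,000, 33×R65,000 (q = 72 of N = 124).
Log gaps: ln(250000/60000) = 1.4271 (×39); ln(250000/65000) = 1.3471 (×33).
W = 100.110968 / 124 = 0.8073.

0.8073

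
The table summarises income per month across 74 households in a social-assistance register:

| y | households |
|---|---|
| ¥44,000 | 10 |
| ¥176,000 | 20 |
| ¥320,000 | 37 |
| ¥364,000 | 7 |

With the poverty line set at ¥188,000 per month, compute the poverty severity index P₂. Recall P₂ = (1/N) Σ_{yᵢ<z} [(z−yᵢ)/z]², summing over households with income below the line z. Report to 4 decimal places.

Below z: 10×¥44,000, 20×¥176,000 (q = 30 of N = 74).
Normalized shortfalls: (188000−44000)/188000 = 0.7660 (×10); (188000−176000)/188000 = 0.0638 (×20).
Squared: 0.5867 (×10); 0.0041 (×20).
Sum = 5.948393; P₂ = 5.948393 / 74 = 0.0804.

0.0804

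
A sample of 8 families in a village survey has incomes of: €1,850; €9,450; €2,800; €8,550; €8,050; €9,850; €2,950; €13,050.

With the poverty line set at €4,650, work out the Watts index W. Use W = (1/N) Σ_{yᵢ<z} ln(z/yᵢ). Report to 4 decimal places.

Below z: €1,850, €2,800, €2,950 (q = 3 of N = 8).
ln(z/y) terms: ln(4650/1850) = 0.9217; ln(4650/2800) = 0.5072; ln(4650/2950) = 0.4551.
W = 1.883991 / 8 = 0.2355.

0.2355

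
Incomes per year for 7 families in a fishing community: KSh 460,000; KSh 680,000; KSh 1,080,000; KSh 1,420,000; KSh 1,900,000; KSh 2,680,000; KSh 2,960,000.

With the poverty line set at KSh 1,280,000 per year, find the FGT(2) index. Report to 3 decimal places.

Below the line: KSh 460,000, KSh 680,000, KSh 1,080,000 (q = 3 of N = 7).
Relative gaps: (1280000−460000)/1280000 = 0.6406; (1280000−680000)/1280000 = 0.4688; (1280000−1080000)/1280000 = 0.1562.
Squared: 0.4104; 0.2197; 0.0244.
Sum = 0.654541; P₂ = 0.654541 / 7 = 0.094.

0.094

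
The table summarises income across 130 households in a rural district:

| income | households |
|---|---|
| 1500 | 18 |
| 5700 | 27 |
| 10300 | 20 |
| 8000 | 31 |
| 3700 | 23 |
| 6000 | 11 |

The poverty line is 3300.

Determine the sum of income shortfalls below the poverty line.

Below the line: 18×1500 (q = 18 of N = 130).
Individual gaps: 18×(3300−1500) = 32400.
Aggregate gap = 32400.

32400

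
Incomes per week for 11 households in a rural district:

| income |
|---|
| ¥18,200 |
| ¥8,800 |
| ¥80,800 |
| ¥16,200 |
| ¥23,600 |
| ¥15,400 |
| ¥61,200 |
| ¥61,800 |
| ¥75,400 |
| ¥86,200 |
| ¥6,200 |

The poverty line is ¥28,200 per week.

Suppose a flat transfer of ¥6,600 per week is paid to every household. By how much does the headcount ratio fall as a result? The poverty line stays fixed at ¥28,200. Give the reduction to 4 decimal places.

0.0909

Before: below the line — ¥6,200, ¥8,800, ¥15,400, ¥16,200, ¥18,200, ¥23,600; headcount ratio = 0.545455.
After the ¥6,600 transfer: below the line — ¥12,800, ¥15,400, ¥22,000, ¥22,800, ¥24,800; headcount ratio = 0.454545.
Reduction = 0.545455 − 0.454545 = 0.0909.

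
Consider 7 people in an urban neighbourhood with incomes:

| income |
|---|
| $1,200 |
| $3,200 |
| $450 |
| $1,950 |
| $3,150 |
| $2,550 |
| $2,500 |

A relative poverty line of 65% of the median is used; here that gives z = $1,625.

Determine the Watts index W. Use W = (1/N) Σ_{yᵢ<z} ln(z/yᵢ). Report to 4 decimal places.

Poor units: $450, $1,200 (q = 2 of N = 7).
Log shortfalls: ln(1625/450) = 1.2840; ln(1625/1200) = 0.3032.
W = 1.587202 / 7 = 0.2267.

0.2267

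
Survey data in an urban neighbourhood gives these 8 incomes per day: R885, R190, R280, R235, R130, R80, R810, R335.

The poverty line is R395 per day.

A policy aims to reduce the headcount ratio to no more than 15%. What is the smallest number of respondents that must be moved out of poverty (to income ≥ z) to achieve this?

5

Currently q = 6 of N = 8 are below the line (H = 0.750).
A headcount ratio of at most 15% allows at most ⌊0.15 × 8⌋ = 1 poor respondents.
So at least 6 − 1 = 5 must be lifted.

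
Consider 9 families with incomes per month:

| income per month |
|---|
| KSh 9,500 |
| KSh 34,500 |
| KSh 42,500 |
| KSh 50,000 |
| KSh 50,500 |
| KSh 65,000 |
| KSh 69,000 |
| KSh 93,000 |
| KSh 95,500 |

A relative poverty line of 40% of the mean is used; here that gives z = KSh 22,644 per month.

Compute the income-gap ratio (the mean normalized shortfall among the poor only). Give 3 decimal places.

0.580

Incomes under z: KSh 9,500 (q = 1 of N = 9).
Shortfall ratios (z−y)/z: 0.5805; sum = 0.580463.
I averages over the q = 1 poor units only: 0.580463 / 1 = 0.580.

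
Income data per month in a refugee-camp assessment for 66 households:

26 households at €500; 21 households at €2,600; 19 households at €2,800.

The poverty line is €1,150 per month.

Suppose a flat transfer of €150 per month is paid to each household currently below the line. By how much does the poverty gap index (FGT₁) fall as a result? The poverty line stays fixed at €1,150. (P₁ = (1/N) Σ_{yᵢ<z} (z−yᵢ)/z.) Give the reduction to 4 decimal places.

Before: below the line — 26×€500; poverty gap index (FGT₁) = 0.222661.
After the €150 transfer: below the line — 26×€650; poverty gap index (FGT₁) = 0.171278.
Reduction = 0.222661 − 0.171278 = 0.0514.

0.0514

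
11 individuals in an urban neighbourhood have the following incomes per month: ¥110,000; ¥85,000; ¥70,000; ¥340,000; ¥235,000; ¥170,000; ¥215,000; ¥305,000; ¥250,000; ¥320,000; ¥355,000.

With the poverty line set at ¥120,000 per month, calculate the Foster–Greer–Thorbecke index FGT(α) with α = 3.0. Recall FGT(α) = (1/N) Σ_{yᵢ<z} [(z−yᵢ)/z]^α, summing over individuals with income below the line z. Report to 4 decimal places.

Poor units: ¥70,000, ¥85,000, ¥110,000 (q = 3 of N = 11).
Normalized shortfalls: (120000−70000)/120000 = 0.4167; (120000−85000)/120000 = 0.2917; (120000−110000)/120000 = 0.0833.
Raised to α = 3.0: 0.07234; 0.02481; 0.00058.
Sum = 0.097729; FGT(3.0) = 0.097729 / 11 = 0.0089.

0.0089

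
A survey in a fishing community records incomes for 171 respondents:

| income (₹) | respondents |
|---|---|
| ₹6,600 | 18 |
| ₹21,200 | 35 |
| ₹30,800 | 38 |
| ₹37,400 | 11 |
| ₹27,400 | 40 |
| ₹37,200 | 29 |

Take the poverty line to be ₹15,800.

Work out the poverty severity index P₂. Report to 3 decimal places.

Below z: 18×₹6,600 (q = 18 of N = 171).
Gap ratios (z−y)/z: (15800−6600)/15800 = 0.5823 (×18).
Squared: 0.3390 (×18).
Sum = 6.102868; P₂ = 6.102868 / 171 = 0.036.

0.036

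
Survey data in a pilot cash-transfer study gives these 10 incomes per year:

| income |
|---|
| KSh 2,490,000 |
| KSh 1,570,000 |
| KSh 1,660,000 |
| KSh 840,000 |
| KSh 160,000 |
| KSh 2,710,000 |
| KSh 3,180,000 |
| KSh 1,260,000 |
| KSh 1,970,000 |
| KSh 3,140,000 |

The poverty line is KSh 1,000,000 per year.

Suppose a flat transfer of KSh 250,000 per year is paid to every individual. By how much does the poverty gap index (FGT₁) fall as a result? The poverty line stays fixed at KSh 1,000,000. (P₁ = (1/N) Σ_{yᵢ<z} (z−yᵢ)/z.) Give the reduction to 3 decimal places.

0.041

Before: below the line — KSh 160,000, KSh 840,000; poverty gap index (FGT₁) = 0.10000.
After the KSh 250,000 transfer: below the line — KSh 410,000; poverty gap index (FGT₁) = 0.05900.
Reduction = 0.10000 − 0.05900 = 0.041.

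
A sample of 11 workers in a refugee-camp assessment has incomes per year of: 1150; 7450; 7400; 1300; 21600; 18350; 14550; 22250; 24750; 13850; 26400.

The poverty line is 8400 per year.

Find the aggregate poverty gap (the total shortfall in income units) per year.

16300

Below z: 1150, 1300, 7400, 7450 (q = 4 of N = 11).
Individual gaps: 8400−1150 = 7250; 8400−1300 = 7100; 8400−7400 = 1000; 8400−7450 = 950.
Aggregate gap = 16300.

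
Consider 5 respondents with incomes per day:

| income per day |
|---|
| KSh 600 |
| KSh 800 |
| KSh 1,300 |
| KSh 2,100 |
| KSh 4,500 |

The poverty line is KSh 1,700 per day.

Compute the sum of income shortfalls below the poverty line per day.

Below z: KSh 600, KSh 800, KSh 1,300 (q = 3 of N = 5).
Individual gaps: 1700−600 = 1100; 1700−800 = 900; 1700−1300 = 400.
Aggregate gap = KSh 2,400.

KSh 2,400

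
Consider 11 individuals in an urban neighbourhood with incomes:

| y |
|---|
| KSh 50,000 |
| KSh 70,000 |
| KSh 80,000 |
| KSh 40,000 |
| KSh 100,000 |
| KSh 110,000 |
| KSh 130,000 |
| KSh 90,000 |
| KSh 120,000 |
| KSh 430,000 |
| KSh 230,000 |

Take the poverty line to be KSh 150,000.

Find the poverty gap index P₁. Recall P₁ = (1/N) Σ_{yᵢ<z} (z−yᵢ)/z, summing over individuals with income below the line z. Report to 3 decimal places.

Below the line: KSh 40,000, KSh 50,000, KSh 70,000, KSh 80,000, KSh 90,000, KSh 100,000, KSh 110,000, KSh 120,000, KSh 130,000 (q = 9 of N = 11).
Normalized shortfalls: (150000−40000)/150000 = 0.7333; (150000−50000)/150000 = 0.6667; (150000−70000)/150000 = 0.5333; (150000−80000)/150000 = 0.4667; (150000−90000)/150000 = 0.4000; (150000−100000)/150000 = 0.3333; (150000−110000)/150000 = 0.2667; (150000−120000)/150000 = 0.2000; (150000−130000)/150000 = 0.1333.
Σ = 3.733333. Dividing by the full population N = 11 gives P₁ = 0.339.

0.339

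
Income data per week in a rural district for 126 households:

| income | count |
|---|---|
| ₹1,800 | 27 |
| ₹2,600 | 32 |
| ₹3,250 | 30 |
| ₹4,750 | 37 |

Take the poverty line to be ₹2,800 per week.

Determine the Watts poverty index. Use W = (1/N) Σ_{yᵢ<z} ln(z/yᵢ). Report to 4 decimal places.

Poor units: 27×₹1,800, 32×₹2,600 (q = 59 of N = 126).
ln(z/y) terms: ln(2800/1800) = 0.4418 (×27); ln(2800/2600) = 0.0741 (×32).
W = 14.300939 / 126 = 0.1135.

0.1135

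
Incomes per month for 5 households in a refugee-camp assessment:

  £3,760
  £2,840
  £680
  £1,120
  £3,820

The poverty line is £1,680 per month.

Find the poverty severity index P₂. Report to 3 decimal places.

0.093

Below z: £680, £1,120 (q = 2 of N = 5).
Shortfall ratios: (1680−680)/1680 = 0.5952; (1680−1120)/1680 = 0.3333.
Squared: 0.3543; 0.1111.
Sum = 0.465420; P₂ = 0.465420 / 5 = 0.093.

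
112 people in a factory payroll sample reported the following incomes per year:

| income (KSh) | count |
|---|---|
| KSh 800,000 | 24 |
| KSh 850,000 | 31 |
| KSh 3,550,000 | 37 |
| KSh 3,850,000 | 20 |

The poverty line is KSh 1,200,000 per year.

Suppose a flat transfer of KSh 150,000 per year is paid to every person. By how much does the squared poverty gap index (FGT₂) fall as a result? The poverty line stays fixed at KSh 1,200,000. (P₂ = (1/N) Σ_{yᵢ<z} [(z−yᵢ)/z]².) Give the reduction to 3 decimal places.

Before: below the line — 24×KSh 800,000, 31×KSh 850,000; squared poverty gap index (FGT₂) = 0.04736.
After the KSh 150,000 transfer: below the line — 24×KSh 950,000, 31×KSh 1,000,000; squared poverty gap index (FGT₂) = 0.01699.
Reduction = 0.04736 − 0.01699 = 0.030.

0.030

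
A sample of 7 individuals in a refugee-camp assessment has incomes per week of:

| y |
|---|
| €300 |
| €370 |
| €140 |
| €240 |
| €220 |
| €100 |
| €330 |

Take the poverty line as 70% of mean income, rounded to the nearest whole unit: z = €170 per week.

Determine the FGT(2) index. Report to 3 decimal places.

Incomes under z: €100, €140 (q = 2 of N = 7).
Relative gaps: (170−100)/170 = 0.4118; (170−140)/170 = 0.1765.
Squared: 0.1696; 0.0311.
Sum = 0.200692; P₂ = 0.200692 / 7 = 0.029.

0.029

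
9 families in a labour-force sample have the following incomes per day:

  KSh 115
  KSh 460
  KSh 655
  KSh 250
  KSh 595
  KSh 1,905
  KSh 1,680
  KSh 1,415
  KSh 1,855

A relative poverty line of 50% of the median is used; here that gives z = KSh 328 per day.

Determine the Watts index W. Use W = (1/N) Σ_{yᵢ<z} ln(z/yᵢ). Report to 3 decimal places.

Below the line: KSh 115, KSh 250 (q = 2 of N = 9).
ln(z/y) terms: ln(328/115) = 1.0481; ln(328/250) = 0.2716.
W = 1.319634 / 9 = 0.147.

0.147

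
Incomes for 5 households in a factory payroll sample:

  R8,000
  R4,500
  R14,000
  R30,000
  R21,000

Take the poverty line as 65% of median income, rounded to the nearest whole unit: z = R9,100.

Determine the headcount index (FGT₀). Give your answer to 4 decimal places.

0.4000

2 of the 5 households have income below R9,100.
H = 2/5 = 0.4000.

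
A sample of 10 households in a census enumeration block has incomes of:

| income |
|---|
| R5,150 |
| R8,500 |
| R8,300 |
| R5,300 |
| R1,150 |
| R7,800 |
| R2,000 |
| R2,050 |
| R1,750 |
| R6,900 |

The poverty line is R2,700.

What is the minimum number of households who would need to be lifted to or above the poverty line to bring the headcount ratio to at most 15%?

4 of the 10 households are poor, so H = 4/10 = 0.400.
A headcount ratio of at most 15% allows at most ⌊0.15 × 10⌋ = 1 poor households.
So at least 4 − 1 = 3 must be lifted.

3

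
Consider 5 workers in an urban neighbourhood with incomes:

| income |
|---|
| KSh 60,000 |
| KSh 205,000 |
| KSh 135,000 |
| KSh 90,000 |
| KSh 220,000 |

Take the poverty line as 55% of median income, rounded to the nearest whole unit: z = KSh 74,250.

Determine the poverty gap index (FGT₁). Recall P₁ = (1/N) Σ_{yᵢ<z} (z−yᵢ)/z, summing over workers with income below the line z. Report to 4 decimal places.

0.0384

Poor units: KSh 60,000 (q = 1 of N = 5).
Gap ratios (z−y)/z: (74250−60000)/74250 = 0.1919.
Σ = 0.191919. Dividing by the full population N = 5 gives P₁ = 0.0384.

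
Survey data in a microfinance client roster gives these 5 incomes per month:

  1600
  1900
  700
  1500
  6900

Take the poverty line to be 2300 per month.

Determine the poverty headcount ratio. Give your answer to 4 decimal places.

0.8000

4 of the 5 individuals have income below 2300.
H = 4/5 = 0.8000.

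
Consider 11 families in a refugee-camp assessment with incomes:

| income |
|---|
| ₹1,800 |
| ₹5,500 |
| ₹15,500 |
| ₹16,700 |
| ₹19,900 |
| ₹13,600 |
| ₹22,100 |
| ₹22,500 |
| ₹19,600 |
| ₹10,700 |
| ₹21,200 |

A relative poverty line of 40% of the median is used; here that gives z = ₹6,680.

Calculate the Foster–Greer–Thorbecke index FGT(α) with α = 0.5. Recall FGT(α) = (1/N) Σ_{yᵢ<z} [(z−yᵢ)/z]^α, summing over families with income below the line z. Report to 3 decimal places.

0.116

Poor units: ₹1,800, ₹5,500 (q = 2 of N = 11).
Gap ratios (z−y)/z: (6680−1800)/6680 = 0.7305; (6680−5500)/6680 = 0.1766.
Raised to α = 0.5: 0.85472; 0.42029.
Sum = 1.275009; FGT(0.5) = 1.275009 / 11 = 0.116.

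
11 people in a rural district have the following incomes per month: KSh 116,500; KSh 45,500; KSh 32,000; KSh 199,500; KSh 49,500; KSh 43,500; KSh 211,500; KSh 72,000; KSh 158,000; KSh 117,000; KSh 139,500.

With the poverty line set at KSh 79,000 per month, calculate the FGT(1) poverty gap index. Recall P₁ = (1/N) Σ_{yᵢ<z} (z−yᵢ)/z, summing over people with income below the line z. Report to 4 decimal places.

0.1755

Below the line: KSh 32,000, KSh 43,500, KSh 45,500, KSh 49,500, KSh 72,000 (q = 5 of N = 11).
Gap ratios (z−y)/z: (79000−32000)/79000 = 0.5949; (79000−43500)/79000 = 0.4494; (79000−45500)/79000 = 0.4241; (79000−49500)/79000 = 0.3734; (79000−72000)/79000 = 0.0886.
Σ = 1.930380. Dividing by the full population N = 11 gives P₁ = 0.1755.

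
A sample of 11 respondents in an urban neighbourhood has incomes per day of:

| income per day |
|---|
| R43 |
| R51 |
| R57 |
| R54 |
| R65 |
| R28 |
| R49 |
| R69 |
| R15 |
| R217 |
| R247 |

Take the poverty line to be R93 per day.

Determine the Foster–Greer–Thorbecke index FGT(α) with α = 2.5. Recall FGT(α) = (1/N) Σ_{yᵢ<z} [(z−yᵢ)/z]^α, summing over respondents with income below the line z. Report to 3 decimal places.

Below the line: R15, R28, R43, R49, R51, R54, R57, R65, R69 (q = 9 of N = 11).
Gap ratios (z−y)/z: (93−15)/93 = 0.8387; (93−28)/93 = 0.6989; (93−43)/93 = 0.5376; (93−49)/93 = 0.4731; (93−51)/93 = 0.4516; (93−54)/93 = 0.4194; (93−57)/93 = 0.3871; (93−65)/93 = 0.3011; (93−69)/93 = 0.2581.
Raised to α = 2.5: 0.64421; 0.40839; 0.21194; 0.15397; 0.13706; 0.11388; 0.09323; 0.04974; 0.03383.
Sum = 1.846253; FGT(2.5) = 1.846253 / 11 = 0.168.

0.168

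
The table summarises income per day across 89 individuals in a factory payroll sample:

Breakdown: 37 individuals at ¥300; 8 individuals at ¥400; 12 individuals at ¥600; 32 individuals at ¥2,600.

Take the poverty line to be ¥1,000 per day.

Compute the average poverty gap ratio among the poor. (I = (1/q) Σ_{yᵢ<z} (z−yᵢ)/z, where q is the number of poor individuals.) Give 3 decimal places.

Incomes under z: 37×¥300, 8×¥400, 12×¥600 (q = 57 of N = 89).
Relative gaps: 0.7000 (×37), 0.6000 (×8), 0.4000 (×12); sum = 35.500000.
I averages over the q = 57 poor units only: 35.500000 / 57 = 0.623.

0.623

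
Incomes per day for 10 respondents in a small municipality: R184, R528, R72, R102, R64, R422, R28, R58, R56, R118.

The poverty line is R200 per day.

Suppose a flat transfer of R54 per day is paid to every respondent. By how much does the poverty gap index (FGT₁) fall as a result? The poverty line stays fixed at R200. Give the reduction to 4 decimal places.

Before: below the line — R28, R56, R58, R64, R72, R102, R118, R184; poverty gap index (FGT₁) = 0.459000.
After the R54 transfer: below the line — R82, R110, R112, R118, R126, R156, R172; poverty gap index (FGT₁) = 0.262000.
Reduction = 0.459000 − 0.262000 = 0.1970.

0.1970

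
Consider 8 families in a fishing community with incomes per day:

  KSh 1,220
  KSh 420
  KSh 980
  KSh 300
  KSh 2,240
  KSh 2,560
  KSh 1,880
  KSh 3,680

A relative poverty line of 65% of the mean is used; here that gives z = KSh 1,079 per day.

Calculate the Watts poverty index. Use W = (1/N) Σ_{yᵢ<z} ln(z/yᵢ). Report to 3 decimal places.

Poor units: KSh 300, KSh 420, KSh 980 (q = 3 of N = 8).
Log gaps: ln(1079/300) = 1.2800; ln(1079/420) = 0.9435; ln(1079/980) = 0.0962.
W = 2.319780 / 8 = 0.290.

0.290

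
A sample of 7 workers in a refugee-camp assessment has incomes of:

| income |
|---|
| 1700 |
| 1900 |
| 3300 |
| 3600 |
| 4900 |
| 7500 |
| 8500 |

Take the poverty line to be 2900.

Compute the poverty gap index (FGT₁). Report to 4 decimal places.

0.1084

Below z: 1700, 1900 (q = 2 of N = 7).
Normalized shortfalls: (2900−1700)/2900 = 0.4138; (2900−1900)/2900 = 0.3448.
Σ = 0.758621. Dividing by the full population N = 7 gives P₁ = 0.1084.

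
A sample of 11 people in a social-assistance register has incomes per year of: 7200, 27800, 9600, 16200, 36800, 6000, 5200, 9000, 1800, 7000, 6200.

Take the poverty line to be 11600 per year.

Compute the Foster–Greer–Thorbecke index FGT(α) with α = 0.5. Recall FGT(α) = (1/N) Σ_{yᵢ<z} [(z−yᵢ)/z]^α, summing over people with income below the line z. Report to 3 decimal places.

0.470

Below z: 1800, 5200, 6000, 6200, 7000, 7200, 9000, 9600 (q = 8 of N = 11).
Gap ratios (z−y)/z: (11600−1800)/11600 = 0.8448; (11600−5200)/11600 = 0.5517; (11600−6000)/11600 = 0.4828; (11600−6200)/11600 = 0.4655; (11600−7000)/11600 = 0.3966; (11600−7200)/11600 = 0.3793; (11600−9000)/11600 = 0.2241; (11600−9600)/11600 = 0.1724.
Raised to α = 0.5: 0.91915; 0.74278; 0.69481; 0.68229; 0.62972; 0.61588; 0.47343; 0.41523.
Sum = 5.173288; FGT(0.5) = 5.173288 / 11 = 0.470.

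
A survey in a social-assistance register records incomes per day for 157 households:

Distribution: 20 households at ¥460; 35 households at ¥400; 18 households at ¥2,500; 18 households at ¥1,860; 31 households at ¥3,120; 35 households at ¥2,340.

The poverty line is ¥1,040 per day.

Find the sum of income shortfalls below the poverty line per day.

Incomes under z: 35×¥400, 20×¥460 (q = 55 of N = 157).
Individual gaps: 35×(1040−400) = 22400; 20×(1040−460) = 11600.
Aggregate gap = ¥34,000.

¥34,000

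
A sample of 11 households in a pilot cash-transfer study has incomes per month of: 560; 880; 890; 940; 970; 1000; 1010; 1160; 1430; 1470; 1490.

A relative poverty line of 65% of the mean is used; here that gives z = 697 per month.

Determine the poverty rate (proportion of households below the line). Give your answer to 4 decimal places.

0.0909

1 of the 11 households have income below 697.
H = 1/11 = 0.0909.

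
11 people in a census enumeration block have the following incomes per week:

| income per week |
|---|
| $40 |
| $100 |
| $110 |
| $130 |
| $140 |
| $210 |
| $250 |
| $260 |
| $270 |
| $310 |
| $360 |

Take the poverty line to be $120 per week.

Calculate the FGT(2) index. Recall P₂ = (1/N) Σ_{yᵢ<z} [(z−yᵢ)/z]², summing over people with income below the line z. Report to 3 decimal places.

Incomes under z: $40, $100, $110 (q = 3 of N = 11).
Normalized shortfalls: (120−40)/120 = 0.6667; (120−100)/120 = 0.1667; (120−110)/120 = 0.0833.
Squared: 0.4444; 0.0278; 0.0069.
Sum = 0.479167; P₂ = 0.479167 / 11 = 0.044.

0.044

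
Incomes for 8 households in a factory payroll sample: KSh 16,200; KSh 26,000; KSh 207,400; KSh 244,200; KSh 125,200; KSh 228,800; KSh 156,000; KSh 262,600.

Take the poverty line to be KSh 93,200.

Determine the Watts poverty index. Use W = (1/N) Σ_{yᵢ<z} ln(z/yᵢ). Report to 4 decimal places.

Below z: KSh 16,200, KSh 26,000 (q = 2 of N = 8).
ln(z/y) terms: ln(93200/16200) = 1.7497; ln(93200/26000) = 1.2767.
W = 3.026388 / 8 = 0.3783.

0.3783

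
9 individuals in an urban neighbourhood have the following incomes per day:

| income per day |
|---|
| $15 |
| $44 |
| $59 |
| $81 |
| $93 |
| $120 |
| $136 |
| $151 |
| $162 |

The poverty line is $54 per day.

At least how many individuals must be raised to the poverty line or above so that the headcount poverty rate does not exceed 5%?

2

Currently q = 2 of N = 9 are below the line (H = 0.222).
A headcount ratio of at most 5% allows at most ⌊0.05 × 9⌋ = 0 poor individuals.
So at least 2 − 0 = 2 must be lifted.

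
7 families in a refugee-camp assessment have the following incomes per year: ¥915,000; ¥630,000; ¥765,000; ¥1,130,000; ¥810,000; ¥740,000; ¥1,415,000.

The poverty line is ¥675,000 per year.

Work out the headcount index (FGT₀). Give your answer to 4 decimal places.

0.1429

1 of the 7 families have income below ¥675,000.
H = 1/7 = 0.1429.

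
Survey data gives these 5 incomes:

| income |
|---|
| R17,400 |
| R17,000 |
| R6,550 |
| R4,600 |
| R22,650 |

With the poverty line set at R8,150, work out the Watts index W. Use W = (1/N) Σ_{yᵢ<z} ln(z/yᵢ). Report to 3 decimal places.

0.158

Incomes under z: R4,600, R6,550 (q = 2 of N = 5).
Log shortfalls: ln(8150/4600) = 0.5720; ln(8150/6550) = 0.2186.
W = 0.790515 / 5 = 0.158.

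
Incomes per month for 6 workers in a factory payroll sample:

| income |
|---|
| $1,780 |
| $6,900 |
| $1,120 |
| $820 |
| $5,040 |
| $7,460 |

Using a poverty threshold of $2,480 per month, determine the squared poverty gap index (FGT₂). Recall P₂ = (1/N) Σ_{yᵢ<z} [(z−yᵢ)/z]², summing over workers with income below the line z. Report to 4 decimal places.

0.1381

Below z: $820, $1,120, $1,780 (q = 3 of N = 6).
Shortfall ratios: (2480−820)/2480 = 0.6694; (2480−1120)/2480 = 0.5484; (2480−1780)/2480 = 0.2823.
Squared: 0.4480; 0.3007; 0.0797.
Sum = 0.828434; P₂ = 0.828434 / 6 = 0.1381.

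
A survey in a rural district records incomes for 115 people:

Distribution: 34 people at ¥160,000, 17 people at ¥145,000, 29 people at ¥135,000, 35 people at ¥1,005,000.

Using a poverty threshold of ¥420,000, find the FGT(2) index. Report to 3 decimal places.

0.293

Incomes under z: 29×¥135,000, 17×¥145,000, 34×¥160,000 (q = 80 of N = 115).
Gap ratios (z−y)/z: (420000−135000)/420000 = 0.6786 (×29); (420000−145000)/420000 = 0.6548 (×17); (420000−160000)/420000 = 0.6190 (×34).
Squared: 0.4605 (×29); 0.4287 (×17); 0.3832 (×34).
Sum = 33.670918; P₂ = 33.670918 / 115 = 0.293.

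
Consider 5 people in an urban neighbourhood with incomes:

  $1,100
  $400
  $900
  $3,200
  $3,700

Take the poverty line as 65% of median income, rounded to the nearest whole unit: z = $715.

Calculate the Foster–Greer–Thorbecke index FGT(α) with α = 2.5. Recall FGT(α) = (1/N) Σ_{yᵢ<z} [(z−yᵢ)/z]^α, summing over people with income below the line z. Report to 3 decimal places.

Below z: $400 (q = 1 of N = 5).
Relative gaps: (715−400)/715 = 0.4406.
Raised to α = 2.5: 0.12883.
Sum = 0.128828; FGT(2.5) = 0.128828 / 5 = 0.026.

0.026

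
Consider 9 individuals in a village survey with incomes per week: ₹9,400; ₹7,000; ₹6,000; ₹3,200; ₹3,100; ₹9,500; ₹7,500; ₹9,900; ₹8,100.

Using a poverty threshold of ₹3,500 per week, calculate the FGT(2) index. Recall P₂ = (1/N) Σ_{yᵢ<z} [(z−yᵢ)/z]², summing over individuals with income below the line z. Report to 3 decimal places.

0.002

Poor units: ₹3,100, ₹3,200 (q = 2 of N = 9).
Relative gaps: (3500−3100)/3500 = 0.1143; (3500−3200)/3500 = 0.0857.
Squared: 0.0131; 0.0073.
Sum = 0.020408; P₂ = 0.020408 / 9 = 0.002.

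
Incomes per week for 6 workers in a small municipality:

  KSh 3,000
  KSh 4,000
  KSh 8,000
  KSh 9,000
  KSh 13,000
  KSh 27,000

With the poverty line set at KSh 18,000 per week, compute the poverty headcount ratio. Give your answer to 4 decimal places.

5 of the 6 workers have income below KSh 18,000.
H = 5/6 = 0.8333.

0.8333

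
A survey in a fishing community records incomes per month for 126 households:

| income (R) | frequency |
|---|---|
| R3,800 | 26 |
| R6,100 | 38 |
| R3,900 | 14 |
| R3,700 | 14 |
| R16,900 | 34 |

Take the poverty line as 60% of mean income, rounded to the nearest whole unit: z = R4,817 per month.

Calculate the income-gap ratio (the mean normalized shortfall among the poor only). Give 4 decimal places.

0.2111

Poor units: 14×R3,700, 26×R3,800, 14×R3,900 (q = 54 of N = 126).
Relative gaps: 0.2319 (×14), 0.2111 (×26), 0.1904 (×14); sum = 11.400872.
I averages over the q = 54 poor units only: 11.400872 / 54 = 0.2111.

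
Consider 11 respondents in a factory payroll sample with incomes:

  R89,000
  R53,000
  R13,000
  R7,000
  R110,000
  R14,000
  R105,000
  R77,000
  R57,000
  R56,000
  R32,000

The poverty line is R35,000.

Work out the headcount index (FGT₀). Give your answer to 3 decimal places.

4 of the 11 respondents have income below R35,000.
H = 4/11 = 0.364.

0.364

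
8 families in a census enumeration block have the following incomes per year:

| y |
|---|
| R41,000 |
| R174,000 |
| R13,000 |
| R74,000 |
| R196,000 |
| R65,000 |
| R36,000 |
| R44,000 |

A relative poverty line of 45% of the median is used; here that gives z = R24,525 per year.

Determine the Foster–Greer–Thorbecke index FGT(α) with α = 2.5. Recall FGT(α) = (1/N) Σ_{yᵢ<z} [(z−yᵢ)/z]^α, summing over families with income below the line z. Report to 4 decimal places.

Incomes under z: R13,000 (q = 1 of N = 8).
Gap ratios (z−y)/z: (24525−13000)/24525 = 0.4699.
Raised to α = 2.5: 0.15138.
Sum = 0.151384; FGT(2.5) = 0.151384 / 8 = 0.0189.

0.0189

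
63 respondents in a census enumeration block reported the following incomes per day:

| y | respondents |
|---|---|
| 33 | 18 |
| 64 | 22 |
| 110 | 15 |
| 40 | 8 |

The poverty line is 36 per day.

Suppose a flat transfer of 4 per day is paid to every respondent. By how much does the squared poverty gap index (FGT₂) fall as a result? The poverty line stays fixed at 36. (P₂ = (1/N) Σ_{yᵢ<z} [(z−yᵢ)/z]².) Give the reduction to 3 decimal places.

0.002

Before: below the line — 18×33; squared poverty gap index (FGT₂) = 0.00198.
After the 4 transfer: below the line — none; squared poverty gap index (FGT₂) = 0.00000.
Reduction = 0.00198 − 0.00000 = 0.002.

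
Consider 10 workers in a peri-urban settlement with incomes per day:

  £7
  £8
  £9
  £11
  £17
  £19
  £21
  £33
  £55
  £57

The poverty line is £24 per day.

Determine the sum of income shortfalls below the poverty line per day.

Below the line: £7, £8, £9, £11, £17, £19, £21 (q = 7 of N = 10).
Individual gaps: 24−7 = 17; 24−8 = 16; 24−9 = 15; 24−11 = 13; 24−17 = 7; 24−19 = 5; 24−21 = 3.
Aggregate gap = £76.

£76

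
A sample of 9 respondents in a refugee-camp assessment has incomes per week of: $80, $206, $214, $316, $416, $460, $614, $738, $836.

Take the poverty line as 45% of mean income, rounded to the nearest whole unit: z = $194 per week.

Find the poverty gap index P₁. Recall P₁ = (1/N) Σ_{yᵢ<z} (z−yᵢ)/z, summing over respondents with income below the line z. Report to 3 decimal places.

Below the line: $80 (q = 1 of N = 9).
Shortfall ratios: (194−80)/194 = 0.5876.
Σ = 0.587629. Dividing by the full population N = 9 gives P₁ = 0.065.

0.065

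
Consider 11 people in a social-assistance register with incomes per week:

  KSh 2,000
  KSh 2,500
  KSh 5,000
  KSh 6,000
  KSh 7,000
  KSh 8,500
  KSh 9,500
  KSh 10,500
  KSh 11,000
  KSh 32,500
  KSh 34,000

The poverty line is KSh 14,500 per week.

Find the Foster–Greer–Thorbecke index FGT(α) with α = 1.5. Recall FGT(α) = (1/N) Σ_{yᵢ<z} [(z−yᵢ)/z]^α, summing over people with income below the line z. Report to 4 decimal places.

0.3306

Poor units: KSh 2,000, KSh 2,500, KSh 5,000, KSh 6,000, KSh 7,000, KSh 8,500, KSh 9,500, KSh 10,500, KSh 11,000 (q = 9 of N = 11).
Gap ratios (z−y)/z: (14500−2000)/14500 = 0.8621; (14500−2500)/14500 = 0.8276; (14500−5000)/14500 = 0.6552; (14500−6000)/14500 = 0.5862; (14500−7000)/14500 = 0.5172; (14500−8500)/14500 = 0.4138; (14500−9500)/14500 = 0.3448; (14500−10500)/14500 = 0.2759; (14500−11000)/14500 = 0.2414.
Raised to α = 1.5: 0.80041; 0.75287; 0.53031; 0.44882; 0.37200; 0.26618; 0.20249; 0.14489; 0.11859.
Sum = 3.636567; FGT(1.5) = 3.636567 / 11 = 0.3306.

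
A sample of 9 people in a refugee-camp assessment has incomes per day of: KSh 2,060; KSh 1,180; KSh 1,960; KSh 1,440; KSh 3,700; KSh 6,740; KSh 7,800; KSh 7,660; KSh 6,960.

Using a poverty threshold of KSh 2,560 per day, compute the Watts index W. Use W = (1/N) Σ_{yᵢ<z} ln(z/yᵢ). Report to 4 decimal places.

0.2038

Below the line: KSh 1,180, KSh 1,440, KSh 1,960, KSh 2,060 (q = 4 of N = 9).
Log gaps: ln(2560/1180) = 0.7745; ln(2560/1440) = 0.5754; ln(2560/1960) = 0.2671; ln(2560/2060) = 0.2173.
W = 1.834221 / 9 = 0.2038.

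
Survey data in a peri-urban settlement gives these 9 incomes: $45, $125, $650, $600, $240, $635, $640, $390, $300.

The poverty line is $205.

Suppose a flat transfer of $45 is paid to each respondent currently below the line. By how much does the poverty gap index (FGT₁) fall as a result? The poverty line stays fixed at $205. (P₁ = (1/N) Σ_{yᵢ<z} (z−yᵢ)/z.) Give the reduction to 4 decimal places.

0.0488

Before: below the line — $45, $125; poverty gap index (FGT₁) = 0.130081.
After the $45 transfer: below the line — $90, $170; poverty gap index (FGT₁) = 0.081301.
Reduction = 0.130081 − 0.081301 = 0.0488.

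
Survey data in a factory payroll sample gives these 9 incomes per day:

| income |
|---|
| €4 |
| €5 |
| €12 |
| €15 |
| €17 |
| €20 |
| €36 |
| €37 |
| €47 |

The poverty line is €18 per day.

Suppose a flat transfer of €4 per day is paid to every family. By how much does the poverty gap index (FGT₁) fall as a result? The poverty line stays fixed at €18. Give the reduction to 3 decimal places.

Before: below the line — €4, €5, €12, €15, €17; poverty gap index (FGT₁) = 0.22840.
After the €4 transfer: below the line — €8, €9, €16; poverty gap index (FGT₁) = 0.12963.
Reduction = 0.22840 − 0.12963 = 0.099.

0.099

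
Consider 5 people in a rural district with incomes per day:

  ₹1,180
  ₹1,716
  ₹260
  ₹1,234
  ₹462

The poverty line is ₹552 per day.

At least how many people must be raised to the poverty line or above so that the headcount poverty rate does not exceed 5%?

2 of the 5 people are poor, so H = 2/5 = 0.400.
A headcount ratio of at most 5% allows at most ⌊0.05 × 5⌋ = 0 poor people.
So at least 2 − 0 = 2 must be lifted.

2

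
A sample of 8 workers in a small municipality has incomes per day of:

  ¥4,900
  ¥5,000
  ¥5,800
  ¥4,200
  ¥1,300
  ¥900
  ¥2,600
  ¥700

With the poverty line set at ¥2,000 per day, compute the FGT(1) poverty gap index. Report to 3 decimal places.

Incomes under z: ¥700, ¥900, ¥1,300 (q = 3 of N = 8).
Normalized shortfalls: (2000−700)/2000 = 0.6500; (2000−900)/2000 = 0.5500; (2000−1300)/2000 = 0.3500.
Σ = 1.550000. Dividing by the full population N = 8 gives P₁ = 0.194.

0.194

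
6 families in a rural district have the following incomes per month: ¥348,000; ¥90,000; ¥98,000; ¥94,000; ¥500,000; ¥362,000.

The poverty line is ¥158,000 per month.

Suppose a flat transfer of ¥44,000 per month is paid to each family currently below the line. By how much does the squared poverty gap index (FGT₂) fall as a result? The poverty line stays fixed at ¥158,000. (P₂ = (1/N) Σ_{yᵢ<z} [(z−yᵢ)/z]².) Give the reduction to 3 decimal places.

Before: below the line — ¥90,000, ¥94,000, ¥98,000; squared poverty gap index (FGT₂) = 0.08225.
After the ¥44,000 transfer: below the line — ¥134,000, ¥138,000, ¥142,000; squared poverty gap index (FGT₂) = 0.00823.
Reduction = 0.08225 − 0.00823 = 0.074.

0.074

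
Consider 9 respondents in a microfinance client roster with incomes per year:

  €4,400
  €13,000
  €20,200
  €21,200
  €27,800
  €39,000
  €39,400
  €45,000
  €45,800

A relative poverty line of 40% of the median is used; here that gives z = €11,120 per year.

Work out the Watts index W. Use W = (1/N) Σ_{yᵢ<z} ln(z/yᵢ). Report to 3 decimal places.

Below z: €4,400 (q = 1 of N = 9).
Log gaps: ln(11120/4400) = 0.9271.
W = 0.927141 / 9 = 0.103.

0.103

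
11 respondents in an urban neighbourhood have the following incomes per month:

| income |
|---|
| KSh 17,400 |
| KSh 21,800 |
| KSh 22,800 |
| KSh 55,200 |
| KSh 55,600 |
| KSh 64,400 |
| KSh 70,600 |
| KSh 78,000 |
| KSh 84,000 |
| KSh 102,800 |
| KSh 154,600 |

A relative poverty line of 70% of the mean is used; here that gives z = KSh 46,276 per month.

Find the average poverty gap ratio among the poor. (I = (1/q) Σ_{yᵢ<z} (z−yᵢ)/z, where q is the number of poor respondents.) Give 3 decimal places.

0.553

Poor units: KSh 17,400, KSh 21,800, KSh 22,800 (q = 3 of N = 11).
Shortfall ratios (z−y)/z: 0.6240, 0.5289, 0.5073; sum = 1.660213.
The income-gap ratio divides by q (the poor only): 1.660213 / 3 = 0.553.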